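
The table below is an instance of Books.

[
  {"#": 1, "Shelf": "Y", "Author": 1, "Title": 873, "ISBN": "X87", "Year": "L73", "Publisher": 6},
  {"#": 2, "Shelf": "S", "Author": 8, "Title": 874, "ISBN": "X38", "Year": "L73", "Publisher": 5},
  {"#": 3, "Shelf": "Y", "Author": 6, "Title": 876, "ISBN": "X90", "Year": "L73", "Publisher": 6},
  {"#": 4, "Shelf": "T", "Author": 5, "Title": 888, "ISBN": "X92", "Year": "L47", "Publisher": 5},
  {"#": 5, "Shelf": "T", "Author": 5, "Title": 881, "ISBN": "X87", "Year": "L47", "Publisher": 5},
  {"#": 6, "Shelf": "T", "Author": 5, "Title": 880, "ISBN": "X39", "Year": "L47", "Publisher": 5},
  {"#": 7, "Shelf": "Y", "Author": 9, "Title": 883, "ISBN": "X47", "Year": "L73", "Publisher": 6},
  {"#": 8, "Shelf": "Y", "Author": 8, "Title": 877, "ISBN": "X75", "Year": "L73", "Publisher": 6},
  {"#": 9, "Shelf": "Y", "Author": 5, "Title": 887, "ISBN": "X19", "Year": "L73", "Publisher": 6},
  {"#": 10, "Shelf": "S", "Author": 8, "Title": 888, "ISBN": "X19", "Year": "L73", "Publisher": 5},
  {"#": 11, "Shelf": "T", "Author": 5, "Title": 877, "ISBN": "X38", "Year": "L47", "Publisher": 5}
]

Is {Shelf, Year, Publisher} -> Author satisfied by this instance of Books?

No

(Shelf=Y, Year=L73, Publisher=6): rows 1, 3, 7, 8, 9 → Author takes values {1, 6, 9, 8, 5} — violation
(Shelf=S, Year=L73, Publisher=5): rows 2, 10 → Author = 8, 8 ✓
(Shelf=T, Year=L47, Publisher=5): rows 4, 5, 6, 11 → Author = 5, 5, 5, 5 ✓
Two rows agree on {Shelf, Year, Publisher} but differ on Author, so {Shelf, Year, Publisher} -> Author does not hold.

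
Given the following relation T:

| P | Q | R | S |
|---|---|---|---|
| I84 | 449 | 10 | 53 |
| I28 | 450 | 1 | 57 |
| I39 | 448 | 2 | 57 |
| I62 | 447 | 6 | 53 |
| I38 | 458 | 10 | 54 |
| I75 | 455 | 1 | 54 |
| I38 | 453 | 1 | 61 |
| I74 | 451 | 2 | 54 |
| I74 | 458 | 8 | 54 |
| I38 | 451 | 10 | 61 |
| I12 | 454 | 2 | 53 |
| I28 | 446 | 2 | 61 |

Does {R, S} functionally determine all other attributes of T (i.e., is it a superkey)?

All 12 rows have distinct {R, S} values, so {R, S} → (all attributes) holds and {R, S} is a superkey.

Yes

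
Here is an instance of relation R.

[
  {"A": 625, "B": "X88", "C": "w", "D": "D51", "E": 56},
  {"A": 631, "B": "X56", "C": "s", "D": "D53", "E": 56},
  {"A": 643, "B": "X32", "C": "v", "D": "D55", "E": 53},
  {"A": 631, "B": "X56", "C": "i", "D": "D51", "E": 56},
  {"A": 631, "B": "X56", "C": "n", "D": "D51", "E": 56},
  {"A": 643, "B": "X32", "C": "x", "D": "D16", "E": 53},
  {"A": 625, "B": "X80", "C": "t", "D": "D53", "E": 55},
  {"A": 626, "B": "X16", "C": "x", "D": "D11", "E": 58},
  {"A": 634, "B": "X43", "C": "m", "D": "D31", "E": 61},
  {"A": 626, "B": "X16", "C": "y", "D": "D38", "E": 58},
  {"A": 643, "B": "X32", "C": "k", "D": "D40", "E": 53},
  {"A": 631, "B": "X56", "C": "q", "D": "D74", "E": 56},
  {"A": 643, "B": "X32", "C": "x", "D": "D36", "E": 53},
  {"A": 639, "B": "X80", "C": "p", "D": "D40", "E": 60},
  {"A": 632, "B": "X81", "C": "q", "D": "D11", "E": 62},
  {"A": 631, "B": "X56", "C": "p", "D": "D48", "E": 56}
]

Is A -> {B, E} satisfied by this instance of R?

No

A=625: 2 rows → {B,E} takes values {(X88, 56), (X80, 55)} — violation
A=631: 5 rows → {B,E} = (X56, 56), (X56, 56), (X56, 56), (X56, 56), (X56, 56) ✓
A=643: 4 rows → {B,E} = (X32, 53), (X32, 53), (X32, 53), (X32, 53) ✓
A=626: 2 rows → {B,E} = (X16, 58), (X16, 58) ✓
A=634: 1 row → {B,E} = (X43, 61) ✓
A=639: 1 row → {B,E} = (X80, 60) ✓
A=632: 1 row → {B,E} = (X81, 62) ✓
Two rows agree on A but differ on {B, E}, so A -> {B, E} does not hold.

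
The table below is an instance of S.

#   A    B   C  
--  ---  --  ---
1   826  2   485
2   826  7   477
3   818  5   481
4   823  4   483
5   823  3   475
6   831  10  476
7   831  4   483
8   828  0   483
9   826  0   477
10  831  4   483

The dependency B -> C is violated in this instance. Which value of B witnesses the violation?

B=2: row 1 → C = 485 ✓
B=7: row 2 → C = 477 ✓
B=5: row 3 → C = 481 ✓
B=4: rows 4, 7, 10 → C = 483, 483, 483 ✓
B=3: row 5 → C = 475 ✓
B=10: row 6 → C = 476 ✓
B=0: rows 8, 9 → C takes values {483, 477} — violation
The only B value with inconsistent C is B=0.

0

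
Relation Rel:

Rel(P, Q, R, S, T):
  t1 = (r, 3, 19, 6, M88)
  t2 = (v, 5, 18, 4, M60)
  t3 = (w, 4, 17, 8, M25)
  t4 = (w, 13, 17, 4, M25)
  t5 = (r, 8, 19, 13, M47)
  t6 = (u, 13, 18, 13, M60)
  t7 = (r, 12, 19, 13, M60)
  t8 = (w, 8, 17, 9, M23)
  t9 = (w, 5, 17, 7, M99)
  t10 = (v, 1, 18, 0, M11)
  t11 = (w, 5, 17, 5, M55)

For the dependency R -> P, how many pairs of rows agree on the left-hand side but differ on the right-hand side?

R=19: all 3 rows agree on P — 0 pairs.
R=18: violating pairs (2,6), (6,10) — 2 pairs.
R=17: all 5 rows agree on P — 0 pairs.

2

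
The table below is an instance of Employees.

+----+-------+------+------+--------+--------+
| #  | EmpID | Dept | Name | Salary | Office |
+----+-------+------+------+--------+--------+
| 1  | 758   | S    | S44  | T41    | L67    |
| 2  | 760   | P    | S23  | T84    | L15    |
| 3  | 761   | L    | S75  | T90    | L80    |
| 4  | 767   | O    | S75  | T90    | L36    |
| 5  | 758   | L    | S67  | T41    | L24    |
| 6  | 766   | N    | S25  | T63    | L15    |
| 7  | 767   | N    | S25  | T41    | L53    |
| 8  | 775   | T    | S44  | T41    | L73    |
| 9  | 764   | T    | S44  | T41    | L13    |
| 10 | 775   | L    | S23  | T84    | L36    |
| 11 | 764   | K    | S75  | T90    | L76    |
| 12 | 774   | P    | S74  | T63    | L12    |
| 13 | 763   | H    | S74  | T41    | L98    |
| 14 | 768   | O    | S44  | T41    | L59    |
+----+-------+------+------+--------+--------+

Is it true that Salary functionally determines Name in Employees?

Salary=T41: rows 1, 5, 7, 8, 9, 13, 14 → Name takes values {S44, S67, S25, S74} — violation
Salary=T84: rows 2, 10 → Name = S23, S23 ✓
Salary=T90: rows 3, 4, 11 → Name = S75, S75, S75 ✓
Salary=T63: rows 6, 12 → Name takes values {S25, S74} — violation
Two rows agree on Salary but differ on Name, so Salary -> Name does not hold.

No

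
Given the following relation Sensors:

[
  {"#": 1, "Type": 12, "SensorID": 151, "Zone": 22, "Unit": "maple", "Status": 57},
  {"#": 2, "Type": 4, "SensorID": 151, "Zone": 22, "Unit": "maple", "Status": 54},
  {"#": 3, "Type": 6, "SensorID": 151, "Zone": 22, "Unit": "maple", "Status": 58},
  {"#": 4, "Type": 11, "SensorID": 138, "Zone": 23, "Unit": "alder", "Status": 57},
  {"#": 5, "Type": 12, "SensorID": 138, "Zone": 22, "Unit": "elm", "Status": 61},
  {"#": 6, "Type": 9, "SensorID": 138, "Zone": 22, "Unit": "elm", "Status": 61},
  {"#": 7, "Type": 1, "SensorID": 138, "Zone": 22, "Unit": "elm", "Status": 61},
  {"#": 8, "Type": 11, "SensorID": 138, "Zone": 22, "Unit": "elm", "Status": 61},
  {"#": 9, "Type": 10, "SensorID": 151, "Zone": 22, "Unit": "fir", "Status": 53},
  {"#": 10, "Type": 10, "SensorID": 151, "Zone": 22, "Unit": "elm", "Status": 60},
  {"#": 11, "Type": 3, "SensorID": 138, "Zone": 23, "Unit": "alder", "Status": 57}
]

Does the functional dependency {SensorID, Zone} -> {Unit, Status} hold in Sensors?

No

(SensorID=151, Zone=22): rows 1, 2, 3, 9, 10 → {Unit,Status} takes values {(maple, 57), (maple, 54), (maple, 58), (fir, 53), (elm, 60)} — violation
(SensorID=138, Zone=23): rows 4, 11 → {Unit,Status} = (alder, 57), (alder, 57) ✓
(SensorID=138, Zone=22): rows 5, 6, 7, 8 → {Unit,Status} = (elm, 61), (elm, 61), (elm, 61), (elm, 61) ✓
Two rows agree on {SensorID, Zone} but differ on {Unit, Status}, so {SensorID, Zone} -> {Unit, Status} does not hold.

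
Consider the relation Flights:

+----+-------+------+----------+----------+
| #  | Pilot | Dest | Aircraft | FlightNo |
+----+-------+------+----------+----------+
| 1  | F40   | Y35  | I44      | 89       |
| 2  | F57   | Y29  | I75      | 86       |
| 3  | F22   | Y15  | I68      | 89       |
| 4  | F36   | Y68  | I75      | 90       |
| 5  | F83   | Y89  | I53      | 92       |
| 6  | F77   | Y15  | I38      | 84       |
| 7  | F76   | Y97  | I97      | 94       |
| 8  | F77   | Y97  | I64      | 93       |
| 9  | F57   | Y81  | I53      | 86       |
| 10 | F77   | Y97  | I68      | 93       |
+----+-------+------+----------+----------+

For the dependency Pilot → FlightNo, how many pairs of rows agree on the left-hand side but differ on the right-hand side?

2

Pilot=F57: all 2 rows agree on FlightNo — 0 pairs.
Pilot=F77: violating pairs (6,8), (6,10) — 2 pairs.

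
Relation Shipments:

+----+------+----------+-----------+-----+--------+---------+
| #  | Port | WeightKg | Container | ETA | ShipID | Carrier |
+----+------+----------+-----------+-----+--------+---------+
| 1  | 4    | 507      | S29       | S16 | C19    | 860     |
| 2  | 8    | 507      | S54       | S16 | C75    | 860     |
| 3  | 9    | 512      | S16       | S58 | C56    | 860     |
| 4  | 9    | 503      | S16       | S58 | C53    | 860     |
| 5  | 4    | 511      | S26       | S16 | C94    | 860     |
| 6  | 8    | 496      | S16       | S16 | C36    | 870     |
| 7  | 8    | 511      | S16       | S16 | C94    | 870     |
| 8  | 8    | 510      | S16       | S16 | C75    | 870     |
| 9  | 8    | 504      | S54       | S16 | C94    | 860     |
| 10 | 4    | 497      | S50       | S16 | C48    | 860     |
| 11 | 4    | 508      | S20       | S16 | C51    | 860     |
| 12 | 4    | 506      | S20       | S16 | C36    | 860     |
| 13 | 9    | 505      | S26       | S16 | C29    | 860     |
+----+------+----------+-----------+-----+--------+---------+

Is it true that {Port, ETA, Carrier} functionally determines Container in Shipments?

(Port=4, ETA=S16, Carrier=860): rows 1, 5, 10, 11, 12 → Container takes values {S29, S26, S50, S20} — violation
(Port=8, ETA=S16, Carrier=860): rows 2, 9 → Container = S54, S54 ✓
(Port=9, ETA=S58, Carrier=860): rows 3, 4 → Container = S16, S16 ✓
(Port=8, ETA=S16, Carrier=870): rows 6, 7, 8 → Container = S16, S16, S16 ✓
(Port=9, ETA=S16, Carrier=860): row 13 → Container = S26 ✓
Two rows agree on {Port, ETA, Carrier} but differ on Container, so {Port, ETA, Carrier} -> Container does not hold.

No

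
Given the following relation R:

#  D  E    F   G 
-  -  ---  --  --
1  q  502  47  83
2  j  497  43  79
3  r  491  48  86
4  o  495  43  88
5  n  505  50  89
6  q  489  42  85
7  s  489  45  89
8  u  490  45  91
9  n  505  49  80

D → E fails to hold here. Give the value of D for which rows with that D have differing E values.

q

D=q: rows 1, 6 → E takes values {502, 489} — violation
D=j: row 2 → E = 497 ✓
D=r: row 3 → E = 491 ✓
D=o: row 4 → E = 495 ✓
D=n: rows 5, 9 → E = 505, 505 ✓
D=s: row 7 → E = 489 ✓
D=u: row 8 → E = 490 ✓
The only D value with inconsistent E is D=q.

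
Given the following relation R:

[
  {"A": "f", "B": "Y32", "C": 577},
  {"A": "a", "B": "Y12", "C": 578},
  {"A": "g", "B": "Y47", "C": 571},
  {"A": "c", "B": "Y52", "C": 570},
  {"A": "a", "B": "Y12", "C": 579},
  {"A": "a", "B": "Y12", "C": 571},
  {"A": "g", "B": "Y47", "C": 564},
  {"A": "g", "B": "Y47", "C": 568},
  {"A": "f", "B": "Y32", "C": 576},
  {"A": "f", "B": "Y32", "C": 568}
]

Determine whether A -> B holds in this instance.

Yes

A=f: 3 rows → B = Y32, Y32, Y32 ✓
A=a: 3 rows → B = Y12, Y12, Y12 ✓
A=g: 3 rows → B = Y47, Y47, Y47 ✓
A=c: 1 row → B = Y52 ✓
Every A value is associated with a single B value, so A -> B holds.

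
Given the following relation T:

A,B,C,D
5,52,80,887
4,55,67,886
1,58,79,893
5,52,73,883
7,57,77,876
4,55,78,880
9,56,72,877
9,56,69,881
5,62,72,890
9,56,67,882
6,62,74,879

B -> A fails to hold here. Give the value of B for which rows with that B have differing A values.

B=52: 2 rows → A = 5, 5 ✓
B=55: 2 rows → A = 4, 4 ✓
B=58: 1 row → A = 1 ✓
B=57: 1 row → A = 7 ✓
B=56: 3 rows → A = 9, 9, 9 ✓
B=62: 2 rows → A takes values {5, 6} — violation
The only B value with inconsistent A is B=62.

62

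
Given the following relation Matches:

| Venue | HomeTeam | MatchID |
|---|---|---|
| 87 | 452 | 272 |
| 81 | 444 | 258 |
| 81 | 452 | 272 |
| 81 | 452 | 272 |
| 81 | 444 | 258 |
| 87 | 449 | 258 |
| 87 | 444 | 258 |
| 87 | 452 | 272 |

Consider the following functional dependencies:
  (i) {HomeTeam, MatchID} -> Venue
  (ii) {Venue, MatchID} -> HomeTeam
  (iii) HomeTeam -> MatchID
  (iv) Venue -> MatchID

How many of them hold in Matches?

(i) {HomeTeam, MatchID} -> Venue: (HomeTeam=452, MatchID=272): 4 rows → Venue takes values {87, 81} — violation; (HomeTeam=444, MatchID=258): 3 rows → Venue takes values {81, 87} — violation — fails.
(ii) {Venue, MatchID} -> HomeTeam: (Venue=87, MatchID=258): 2 rows → HomeTeam takes values {449, 444} — violation — fails.
(iii) HomeTeam -> MatchID: every LHS value maps to a single RHS value — holds.
(iv) Venue -> MatchID: Venue=87: 4 rows → MatchID takes values {272, 258} — violation; Venue=81: 4 rows → MatchID takes values {258, 272} — violation — fails.
1 of the 4 dependencies holds.

1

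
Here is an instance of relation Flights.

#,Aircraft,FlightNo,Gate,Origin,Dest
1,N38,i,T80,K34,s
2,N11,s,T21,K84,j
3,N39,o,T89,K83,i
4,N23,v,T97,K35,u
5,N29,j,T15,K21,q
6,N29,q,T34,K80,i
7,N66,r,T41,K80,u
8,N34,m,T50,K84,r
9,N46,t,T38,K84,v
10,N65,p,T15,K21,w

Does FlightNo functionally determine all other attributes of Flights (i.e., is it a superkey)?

All 10 rows have distinct FlightNo values, so FlightNo → (all attributes) holds and FlightNo is a superkey.

Yes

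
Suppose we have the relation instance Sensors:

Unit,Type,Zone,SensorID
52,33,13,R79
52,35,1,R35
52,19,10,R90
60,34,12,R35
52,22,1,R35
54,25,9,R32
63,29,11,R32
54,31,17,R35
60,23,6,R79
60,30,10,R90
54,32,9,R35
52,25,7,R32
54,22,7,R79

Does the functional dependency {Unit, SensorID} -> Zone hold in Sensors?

(Unit=52, SensorID=R79): 1 row → Zone = 13 ✓
(Unit=52, SensorID=R35): 2 rows → Zone = 1, 1 ✓
(Unit=52, SensorID=R90): 1 row → Zone = 10 ✓
(Unit=60, SensorID=R35): 1 row → Zone = 12 ✓
(Unit=54, SensorID=R32): 1 row → Zone = 9 ✓
(Unit=63, SensorID=R32): 1 row → Zone = 11 ✓
(Unit=54, SensorID=R35): 2 rows → Zone takes values {17, 9} — violation
(Unit=60, SensorID=R79): 1 row → Zone = 6 ✓
(Unit=60, SensorID=R90): 1 row → Zone = 10 ✓
(Unit=52, SensorID=R32): 1 row → Zone = 7 ✓
(Unit=54, SensorID=R79): 1 row → Zone = 7 ✓
Two rows agree on {Unit, SensorID} but differ on Zone, so {Unit, SensorID} -> Zone does not hold.

No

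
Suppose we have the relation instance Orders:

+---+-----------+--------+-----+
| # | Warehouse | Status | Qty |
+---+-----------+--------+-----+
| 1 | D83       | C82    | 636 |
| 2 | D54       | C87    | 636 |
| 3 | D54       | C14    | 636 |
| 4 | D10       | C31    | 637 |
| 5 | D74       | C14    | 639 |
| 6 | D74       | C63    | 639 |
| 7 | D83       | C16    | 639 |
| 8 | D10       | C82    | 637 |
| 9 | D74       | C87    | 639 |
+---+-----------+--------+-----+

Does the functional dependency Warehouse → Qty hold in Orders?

No

Warehouse=D83: rows 1, 7 → Qty takes values {636, 639} — violation
Warehouse=D54: rows 2, 3 → Qty = 636, 636 ✓
Warehouse=D10: rows 4, 8 → Qty = 637, 637 ✓
Warehouse=D74: rows 5, 6, 9 → Qty = 639, 639, 639 ✓
Two rows agree on Warehouse but differ on Qty, so Warehouse → Qty does not hold.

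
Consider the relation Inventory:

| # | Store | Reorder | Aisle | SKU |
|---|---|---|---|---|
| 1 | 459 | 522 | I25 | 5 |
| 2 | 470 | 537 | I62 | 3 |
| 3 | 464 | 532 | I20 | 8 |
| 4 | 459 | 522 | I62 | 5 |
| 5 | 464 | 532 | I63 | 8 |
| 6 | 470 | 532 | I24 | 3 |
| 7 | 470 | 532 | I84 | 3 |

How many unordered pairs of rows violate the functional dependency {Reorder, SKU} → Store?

0

(Reorder=522, SKU=5): all 2 rows agree on Store — 0 pairs.
(Reorder=532, SKU=8): all 2 rows agree on Store — 0 pairs.
(Reorder=532, SKU=3): all 2 rows agree on Store — 0 pairs.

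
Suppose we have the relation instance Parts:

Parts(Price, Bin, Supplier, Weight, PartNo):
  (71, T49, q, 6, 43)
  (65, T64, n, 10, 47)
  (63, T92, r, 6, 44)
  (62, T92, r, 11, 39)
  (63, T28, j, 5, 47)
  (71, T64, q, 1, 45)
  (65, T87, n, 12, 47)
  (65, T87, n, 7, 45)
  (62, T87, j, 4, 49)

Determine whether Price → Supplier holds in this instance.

Price=71: 2 rows → Supplier = q, q ✓
Price=65: 3 rows → Supplier = n, n, n ✓
Price=63: 2 rows → Supplier takes values {r, j} — violation
Price=62: 2 rows → Supplier takes values {r, j} — violation
Two rows agree on Price but differ on Supplier, so Price → Supplier does not hold.

No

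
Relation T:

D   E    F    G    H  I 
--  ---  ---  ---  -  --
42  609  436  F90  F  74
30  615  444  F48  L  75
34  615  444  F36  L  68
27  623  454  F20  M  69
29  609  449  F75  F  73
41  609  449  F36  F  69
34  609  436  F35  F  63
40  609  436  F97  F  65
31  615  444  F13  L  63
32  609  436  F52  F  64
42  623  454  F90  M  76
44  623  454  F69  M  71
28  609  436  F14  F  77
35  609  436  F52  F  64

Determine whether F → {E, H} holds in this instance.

Yes

F=436: 6 rows → {E,H} = (609, F), (609, F), (609, F), (609, F), (609, F), (609, F) ✓
F=444: 3 rows → {E,H} = (615, L), (615, L), (615, L) ✓
F=454: 3 rows → {E,H} = (623, M), (623, M), (623, M) ✓
F=449: 2 rows → {E,H} = (609, F), (609, F) ✓
Every F value is associated with a single {E, H} value, so F → {E, H} holds.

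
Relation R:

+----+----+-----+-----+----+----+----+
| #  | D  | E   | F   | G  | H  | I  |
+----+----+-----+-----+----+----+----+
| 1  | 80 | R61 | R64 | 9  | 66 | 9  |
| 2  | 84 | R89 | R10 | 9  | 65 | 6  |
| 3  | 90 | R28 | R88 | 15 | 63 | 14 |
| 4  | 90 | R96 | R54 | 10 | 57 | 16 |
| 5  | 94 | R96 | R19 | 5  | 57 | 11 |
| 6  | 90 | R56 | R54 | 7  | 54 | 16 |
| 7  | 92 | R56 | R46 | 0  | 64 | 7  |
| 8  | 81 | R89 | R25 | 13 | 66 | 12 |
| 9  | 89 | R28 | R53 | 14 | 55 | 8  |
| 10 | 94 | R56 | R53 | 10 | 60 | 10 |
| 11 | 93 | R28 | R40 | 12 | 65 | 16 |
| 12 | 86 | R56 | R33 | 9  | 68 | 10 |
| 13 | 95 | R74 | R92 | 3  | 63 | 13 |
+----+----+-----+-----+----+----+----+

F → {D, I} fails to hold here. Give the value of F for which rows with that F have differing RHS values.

R53

F=R64: row 1 → {D,I} = (80, 9) ✓
F=R10: row 2 → {D,I} = (84, 6) ✓
F=R88: row 3 → {D,I} = (90, 14) ✓
F=R54: rows 4, 6 → {D,I} = (90, 16), (90, 16) ✓
F=R19: row 5 → {D,I} = (94, 11) ✓
F=R46: row 7 → {D,I} = (92, 7) ✓
F=R25: row 8 → {D,I} = (81, 12) ✓
F=R53: rows 9, 10 → {D,I} takes values {(89, 8), (94, 10)} — violation
F=R40: row 11 → {D,I} = (93, 16) ✓
F=R33: row 12 → {D,I} = (86, 10) ✓
F=R92: row 13 → {D,I} = (95, 13) ✓
The only F value with inconsistent RHS is F=R53.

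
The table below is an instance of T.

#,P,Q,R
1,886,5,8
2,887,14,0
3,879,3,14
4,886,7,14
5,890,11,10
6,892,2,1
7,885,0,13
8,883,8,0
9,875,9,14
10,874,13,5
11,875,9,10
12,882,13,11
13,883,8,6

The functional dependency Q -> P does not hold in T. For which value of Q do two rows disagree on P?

13

Q=5: row 1 → P = 886 ✓
Q=14: row 2 → P = 887 ✓
Q=3: row 3 → P = 879 ✓
Q=7: row 4 → P = 886 ✓
Q=11: row 5 → P = 890 ✓
Q=2: row 6 → P = 892 ✓
Q=0: row 7 → P = 885 ✓
Q=8: rows 8, 13 → P = 883, 883 ✓
Q=9: rows 9, 11 → P = 875, 875 ✓
Q=13: rows 10, 12 → P takes values {874, 882} — violation
The only Q value with inconsistent P is Q=13.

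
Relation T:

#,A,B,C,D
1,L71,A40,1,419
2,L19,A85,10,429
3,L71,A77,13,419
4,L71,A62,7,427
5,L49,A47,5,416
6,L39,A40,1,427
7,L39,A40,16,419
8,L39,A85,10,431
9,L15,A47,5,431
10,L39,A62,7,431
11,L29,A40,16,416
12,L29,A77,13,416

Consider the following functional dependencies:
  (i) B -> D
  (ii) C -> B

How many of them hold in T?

1

(i) B -> D: B=A40: rows 1, 6, 7, 11 → D takes values {419, 427, 416} — violation; B=A85: rows 2, 8 → D takes values {429, 431} — violation; B=A77: rows 3, 12 → D takes values {419, 416} — violation; B=A62: rows 4, 10 → D takes values {427, 431} — violation; B=A47: rows 5, 9 → D takes values {416, 431} — violation — fails.
(ii) C -> B: every LHS value maps to a single RHS value — holds.
1 of the 2 dependencies holds.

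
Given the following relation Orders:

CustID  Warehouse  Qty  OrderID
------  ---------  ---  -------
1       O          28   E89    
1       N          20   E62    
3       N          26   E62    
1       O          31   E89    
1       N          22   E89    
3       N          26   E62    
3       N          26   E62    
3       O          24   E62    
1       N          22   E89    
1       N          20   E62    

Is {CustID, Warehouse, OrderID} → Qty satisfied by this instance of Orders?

No

(CustID=1, Warehouse=O, OrderID=E89): 2 rows → Qty takes values {28, 31} — violation
(CustID=1, Warehouse=N, OrderID=E62): 2 rows → Qty = 20, 20 ✓
(CustID=3, Warehouse=N, OrderID=E62): 3 rows → Qty = 26, 26, 26 ✓
(CustID=1, Warehouse=N, OrderID=E89): 2 rows → Qty = 22, 22 ✓
(CustID=3, Warehouse=O, OrderID=E62): 1 row → Qty = 24 ✓
Two rows agree on {CustID, Warehouse, OrderID} but differ on Qty, so {CustID, Warehouse, OrderID} → Qty does not hold.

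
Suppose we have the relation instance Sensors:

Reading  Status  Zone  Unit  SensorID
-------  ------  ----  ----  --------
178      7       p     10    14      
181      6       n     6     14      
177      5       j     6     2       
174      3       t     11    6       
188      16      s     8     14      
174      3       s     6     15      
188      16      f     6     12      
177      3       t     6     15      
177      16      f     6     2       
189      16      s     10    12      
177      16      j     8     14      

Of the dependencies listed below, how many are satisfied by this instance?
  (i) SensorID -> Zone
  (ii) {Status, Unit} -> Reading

(i) SensorID -> Zone: SensorID=14: 4 rows → Zone takes values {p, n, s, j} — violation; SensorID=2: 2 rows → Zone takes values {j, f} — violation; SensorID=15: 2 rows → Zone takes values {s, t} — violation; SensorID=12: 2 rows → Zone takes values {f, s} — violation — fails.
(ii) {Status, Unit} -> Reading: (Status=16, Unit=8): 2 rows → Reading takes values {188, 177} — violation; (Status=3, Unit=6): 2 rows → Reading takes values {174, 177} — violation; (Status=16, Unit=6): 2 rows → Reading takes values {188, 177} — violation — fails.
None of the 2 dependencies hold.

0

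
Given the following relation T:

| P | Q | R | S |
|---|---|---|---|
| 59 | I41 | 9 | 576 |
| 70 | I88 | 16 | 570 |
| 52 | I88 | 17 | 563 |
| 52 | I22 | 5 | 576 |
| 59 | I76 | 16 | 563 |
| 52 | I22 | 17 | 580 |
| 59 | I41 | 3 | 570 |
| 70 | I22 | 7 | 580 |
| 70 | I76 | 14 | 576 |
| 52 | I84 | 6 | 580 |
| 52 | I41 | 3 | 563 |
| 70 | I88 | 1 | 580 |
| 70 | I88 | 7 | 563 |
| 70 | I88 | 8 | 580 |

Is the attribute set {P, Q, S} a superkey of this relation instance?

No

Two distinct rows share (P=70, Q=I88, S=580), so {P, Q, S} does not determine every attribute — not a superkey.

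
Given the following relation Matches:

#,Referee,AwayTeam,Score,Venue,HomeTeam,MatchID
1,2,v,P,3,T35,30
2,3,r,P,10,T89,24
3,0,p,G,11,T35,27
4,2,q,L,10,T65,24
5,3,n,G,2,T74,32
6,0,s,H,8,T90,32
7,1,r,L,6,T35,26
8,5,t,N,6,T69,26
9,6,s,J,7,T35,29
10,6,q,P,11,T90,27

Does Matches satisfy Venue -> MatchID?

Yes

Venue=3: row 1 → MatchID = 30 ✓
Venue=10: rows 2, 4 → MatchID = 24, 24 ✓
Venue=11: rows 3, 10 → MatchID = 27, 27 ✓
Venue=2: row 5 → MatchID = 32 ✓
Venue=8: row 6 → MatchID = 32 ✓
Venue=6: rows 7, 8 → MatchID = 26, 26 ✓
Venue=7: row 9 → MatchID = 29 ✓
Every Venue value is associated with a single MatchID value, so Venue -> MatchID holds.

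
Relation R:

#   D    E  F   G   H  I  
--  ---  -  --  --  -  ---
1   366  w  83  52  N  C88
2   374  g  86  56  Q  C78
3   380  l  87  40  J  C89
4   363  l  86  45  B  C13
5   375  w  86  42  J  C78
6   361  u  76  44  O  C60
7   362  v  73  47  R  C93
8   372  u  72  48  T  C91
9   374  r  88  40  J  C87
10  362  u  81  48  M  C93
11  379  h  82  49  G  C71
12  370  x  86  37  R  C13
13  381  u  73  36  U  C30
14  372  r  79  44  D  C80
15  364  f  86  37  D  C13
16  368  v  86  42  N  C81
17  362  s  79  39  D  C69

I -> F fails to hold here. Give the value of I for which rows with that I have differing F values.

I=C88: row 1 → F = 83 ✓
I=C78: rows 2, 5 → F = 86, 86 ✓
I=C89: row 3 → F = 87 ✓
I=C13: rows 4, 12, 15 → F = 86, 86, 86 ✓
I=C60: row 6 → F = 76 ✓
I=C93: rows 7, 10 → F takes values {73, 81} — violation
I=C91: row 8 → F = 72 ✓
I=C87: row 9 → F = 88 ✓
I=C71: row 11 → F = 82 ✓
I=C30: row 13 → F = 73 ✓
I=C80: row 14 → F = 79 ✓
I=C81: row 16 → F = 86 ✓
I=C69: row 17 → F = 79 ✓
The only I value with inconsistent F is I=C93.

C93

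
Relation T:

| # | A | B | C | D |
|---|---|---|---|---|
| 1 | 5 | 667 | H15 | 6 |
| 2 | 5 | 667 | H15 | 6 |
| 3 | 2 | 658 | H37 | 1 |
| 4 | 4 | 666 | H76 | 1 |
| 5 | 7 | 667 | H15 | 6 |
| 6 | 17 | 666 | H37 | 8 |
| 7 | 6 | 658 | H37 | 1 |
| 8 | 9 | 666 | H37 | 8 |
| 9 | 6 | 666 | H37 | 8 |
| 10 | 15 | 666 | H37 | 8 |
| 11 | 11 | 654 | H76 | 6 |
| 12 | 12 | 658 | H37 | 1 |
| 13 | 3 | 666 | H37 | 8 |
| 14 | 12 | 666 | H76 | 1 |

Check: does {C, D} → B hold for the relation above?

(C=H15, D=6): rows 1, 2, 5 → B = 667, 667, 667 ✓
(C=H37, D=1): rows 3, 7, 12 → B = 658, 658, 658 ✓
(C=H76, D=1): rows 4, 14 → B = 666, 666 ✓
(C=H37, D=8): rows 6, 8, 9, 10, 13 → B = 666, 666, 666, 666, 666 ✓
(C=H76, D=6): row 11 → B = 654 ✓
Every {C, D} value is associated with a single B value, so {C, D} → B holds.

Yes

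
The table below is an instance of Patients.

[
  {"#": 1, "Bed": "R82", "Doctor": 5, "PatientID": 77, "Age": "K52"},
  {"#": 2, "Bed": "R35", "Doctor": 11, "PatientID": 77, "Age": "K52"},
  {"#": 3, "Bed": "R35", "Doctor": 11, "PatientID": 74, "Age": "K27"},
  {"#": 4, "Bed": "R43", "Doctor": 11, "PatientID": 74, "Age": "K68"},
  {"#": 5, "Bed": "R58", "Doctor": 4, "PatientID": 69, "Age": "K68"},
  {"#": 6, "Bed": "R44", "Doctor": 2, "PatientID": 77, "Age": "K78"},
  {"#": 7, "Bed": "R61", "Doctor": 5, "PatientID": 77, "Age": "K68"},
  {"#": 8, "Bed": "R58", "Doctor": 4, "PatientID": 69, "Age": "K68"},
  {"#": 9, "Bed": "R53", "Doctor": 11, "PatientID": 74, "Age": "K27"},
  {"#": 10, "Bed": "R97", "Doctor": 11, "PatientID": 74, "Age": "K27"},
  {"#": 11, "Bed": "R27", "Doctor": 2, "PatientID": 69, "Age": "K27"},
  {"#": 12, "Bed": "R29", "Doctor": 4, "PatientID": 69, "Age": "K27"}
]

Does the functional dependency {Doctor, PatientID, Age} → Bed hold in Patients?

No

(Doctor=5, PatientID=77, Age=K52): row 1 → Bed = R82 ✓
(Doctor=11, PatientID=77, Age=K52): row 2 → Bed = R35 ✓
(Doctor=11, PatientID=74, Age=K27): rows 3, 9, 10 → Bed takes values {R35, R53, R97} — violation
(Doctor=11, PatientID=74, Age=K68): row 4 → Bed = R43 ✓
(Doctor=4, PatientID=69, Age=K68): rows 5, 8 → Bed = R58, R58 ✓
(Doctor=2, PatientID=77, Age=K78): row 6 → Bed = R44 ✓
(Doctor=5, PatientID=77, Age=K68): row 7 → Bed = R61 ✓
(Doctor=2, PatientID=69, Age=K27): row 11 → Bed = R27 ✓
(Doctor=4, PatientID=69, Age=K27): row 12 → Bed = R29 ✓
Two rows agree on {Doctor, PatientID, Age} but differ on Bed, so {Doctor, PatientID, Age} → Bed does not hold.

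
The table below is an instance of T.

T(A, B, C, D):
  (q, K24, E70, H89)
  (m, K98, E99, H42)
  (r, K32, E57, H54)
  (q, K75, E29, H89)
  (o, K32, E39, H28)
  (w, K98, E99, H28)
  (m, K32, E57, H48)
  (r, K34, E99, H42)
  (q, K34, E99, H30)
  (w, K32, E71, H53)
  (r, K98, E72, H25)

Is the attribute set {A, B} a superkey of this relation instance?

All 11 rows have distinct {A, B} values, so {A, B} → (all attributes) holds and {A, B} is a superkey.

Yes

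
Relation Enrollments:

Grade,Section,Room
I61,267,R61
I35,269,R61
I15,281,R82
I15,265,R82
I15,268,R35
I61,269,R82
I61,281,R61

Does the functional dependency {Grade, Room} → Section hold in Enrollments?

No

(Grade=I61, Room=R61): 2 rows → Section takes values {267, 281} — violation
(Grade=I35, Room=R61): 1 row → Section = 269 ✓
(Grade=I15, Room=R82): 2 rows → Section takes values {281, 265} — violation
(Grade=I15, Room=R35): 1 row → Section = 268 ✓
(Grade=I61, Room=R82): 1 row → Section = 269 ✓
Two rows agree on {Grade, Room} but differ on Section, so {Grade, Room} → Section does not hold.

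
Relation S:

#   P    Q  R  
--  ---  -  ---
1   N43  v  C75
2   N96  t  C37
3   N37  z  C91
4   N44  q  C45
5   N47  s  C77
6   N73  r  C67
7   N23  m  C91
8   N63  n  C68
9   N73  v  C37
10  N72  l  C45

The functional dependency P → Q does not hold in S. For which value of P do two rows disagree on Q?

P=N43: row 1 → Q = v ✓
P=N96: row 2 → Q = t ✓
P=N37: row 3 → Q = z ✓
P=N44: row 4 → Q = q ✓
P=N47: row 5 → Q = s ✓
P=N73: rows 6, 9 → Q takes values {r, v} — violation
P=N23: row 7 → Q = m ✓
P=N63: row 8 → Q = n ✓
P=N72: row 10 → Q = l ✓
The only P value with inconsistent Q is P=N73.

N73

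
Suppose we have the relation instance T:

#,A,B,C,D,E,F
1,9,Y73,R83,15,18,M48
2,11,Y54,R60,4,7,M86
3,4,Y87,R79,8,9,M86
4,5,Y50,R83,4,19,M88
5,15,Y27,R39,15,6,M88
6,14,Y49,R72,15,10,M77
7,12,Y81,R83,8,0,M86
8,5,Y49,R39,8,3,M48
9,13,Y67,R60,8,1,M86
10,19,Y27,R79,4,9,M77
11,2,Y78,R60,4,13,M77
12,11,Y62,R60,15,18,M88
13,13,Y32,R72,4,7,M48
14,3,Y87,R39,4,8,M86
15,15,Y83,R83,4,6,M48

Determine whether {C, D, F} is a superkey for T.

Yes

All 15 rows have distinct {C, D, F} values, so {C, D, F} → (all attributes) holds and {C, D, F} is a superkey.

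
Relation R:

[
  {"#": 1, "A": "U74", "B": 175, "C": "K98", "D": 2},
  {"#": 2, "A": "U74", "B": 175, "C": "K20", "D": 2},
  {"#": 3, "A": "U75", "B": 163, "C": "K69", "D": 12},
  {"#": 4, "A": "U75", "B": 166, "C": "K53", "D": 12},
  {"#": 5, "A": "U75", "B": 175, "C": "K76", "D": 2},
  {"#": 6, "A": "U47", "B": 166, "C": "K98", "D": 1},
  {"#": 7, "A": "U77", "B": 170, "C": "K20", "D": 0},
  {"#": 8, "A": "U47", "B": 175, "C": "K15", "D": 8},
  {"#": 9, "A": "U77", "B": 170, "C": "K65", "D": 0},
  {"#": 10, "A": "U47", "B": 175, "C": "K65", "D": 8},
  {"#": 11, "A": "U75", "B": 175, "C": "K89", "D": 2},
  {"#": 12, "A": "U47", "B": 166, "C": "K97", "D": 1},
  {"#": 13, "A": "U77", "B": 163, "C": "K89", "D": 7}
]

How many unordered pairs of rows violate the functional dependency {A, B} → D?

(A=U74, B=175): all 2 rows agree on D — 0 pairs.
(A=U75, B=175): all 2 rows agree on D — 0 pairs.
(A=U47, B=166): all 2 rows agree on D — 0 pairs.
(A=U77, B=170): all 2 rows agree on D — 0 pairs.
(A=U47, B=175): all 2 rows agree on D — 0 pairs.

0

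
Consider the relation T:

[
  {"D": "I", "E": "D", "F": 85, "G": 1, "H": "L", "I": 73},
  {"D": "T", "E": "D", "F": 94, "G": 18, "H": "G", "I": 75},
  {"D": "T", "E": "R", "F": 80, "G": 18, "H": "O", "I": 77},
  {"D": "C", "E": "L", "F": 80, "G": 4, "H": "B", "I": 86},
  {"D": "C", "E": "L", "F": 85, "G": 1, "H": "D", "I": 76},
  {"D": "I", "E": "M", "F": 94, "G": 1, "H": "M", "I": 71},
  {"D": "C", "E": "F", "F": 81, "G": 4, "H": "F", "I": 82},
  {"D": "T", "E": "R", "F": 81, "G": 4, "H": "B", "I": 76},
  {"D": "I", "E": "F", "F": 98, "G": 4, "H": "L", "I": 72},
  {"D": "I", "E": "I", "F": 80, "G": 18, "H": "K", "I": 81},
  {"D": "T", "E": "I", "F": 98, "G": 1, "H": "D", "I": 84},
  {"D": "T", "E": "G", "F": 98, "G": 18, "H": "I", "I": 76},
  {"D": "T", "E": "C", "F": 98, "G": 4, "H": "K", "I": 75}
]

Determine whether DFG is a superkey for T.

All 13 rows have distinct DFG values, so DFG → (all attributes) holds and DFG is a superkey.

Yes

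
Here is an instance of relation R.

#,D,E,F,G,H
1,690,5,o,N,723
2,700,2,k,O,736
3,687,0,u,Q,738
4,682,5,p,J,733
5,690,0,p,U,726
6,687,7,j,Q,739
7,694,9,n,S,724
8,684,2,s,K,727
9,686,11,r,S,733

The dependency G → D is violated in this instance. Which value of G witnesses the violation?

G=N: row 1 → D = 690 ✓
G=O: row 2 → D = 700 ✓
G=Q: rows 3, 6 → D = 687, 687 ✓
G=J: row 4 → D = 682 ✓
G=U: row 5 → D = 690 ✓
G=S: rows 7, 9 → D takes values {694, 686} — violation
G=K: row 8 → D = 684 ✓
The only G value with inconsistent D is G=S.

S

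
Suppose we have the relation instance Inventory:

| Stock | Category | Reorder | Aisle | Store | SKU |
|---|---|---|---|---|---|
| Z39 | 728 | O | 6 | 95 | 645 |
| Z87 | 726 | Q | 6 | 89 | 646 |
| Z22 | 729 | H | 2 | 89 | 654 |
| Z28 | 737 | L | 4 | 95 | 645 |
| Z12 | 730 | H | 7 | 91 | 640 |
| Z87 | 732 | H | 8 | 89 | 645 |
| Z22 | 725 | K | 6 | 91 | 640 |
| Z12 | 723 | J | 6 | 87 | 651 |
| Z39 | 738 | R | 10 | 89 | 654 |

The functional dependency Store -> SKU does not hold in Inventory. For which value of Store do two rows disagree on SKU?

89

Store=95: 2 rows → SKU = 645, 645 ✓
Store=89: 4 rows → SKU takes values {646, 654, 645} — violation
Store=91: 2 rows → SKU = 640, 640 ✓
Store=87: 1 row → SKU = 651 ✓
The only Store value with inconsistent SKU is Store=89.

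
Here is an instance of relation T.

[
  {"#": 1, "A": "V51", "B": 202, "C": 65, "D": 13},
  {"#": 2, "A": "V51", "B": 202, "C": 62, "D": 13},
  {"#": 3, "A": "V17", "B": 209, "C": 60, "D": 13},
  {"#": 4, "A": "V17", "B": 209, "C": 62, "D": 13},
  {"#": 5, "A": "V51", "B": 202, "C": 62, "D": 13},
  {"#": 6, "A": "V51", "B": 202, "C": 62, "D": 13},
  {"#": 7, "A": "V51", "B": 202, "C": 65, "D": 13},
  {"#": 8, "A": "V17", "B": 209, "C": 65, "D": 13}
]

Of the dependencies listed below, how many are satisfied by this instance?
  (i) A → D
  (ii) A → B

(i) A → D: every LHS value maps to a single RHS value — holds.
(ii) A → B: every LHS value maps to a single RHS value — holds.
2 of the 2 dependencies hold.

2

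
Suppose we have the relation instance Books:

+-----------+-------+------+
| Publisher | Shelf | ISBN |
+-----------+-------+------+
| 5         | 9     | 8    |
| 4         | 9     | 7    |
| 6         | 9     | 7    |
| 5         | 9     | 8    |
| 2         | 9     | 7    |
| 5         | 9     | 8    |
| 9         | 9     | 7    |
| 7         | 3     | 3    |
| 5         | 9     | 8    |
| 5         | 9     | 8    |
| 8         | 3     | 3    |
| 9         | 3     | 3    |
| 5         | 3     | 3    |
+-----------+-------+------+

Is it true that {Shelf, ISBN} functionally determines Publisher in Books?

(Shelf=9, ISBN=8): 5 rows → Publisher = 5, 5, 5, 5, 5 ✓
(Shelf=9, ISBN=7): 4 rows → Publisher takes values {4, 6, 2, 9} — violation
(Shelf=3, ISBN=3): 4 rows → Publisher takes values {7, 8, 9, 5} — violation
Two rows agree on {Shelf, ISBN} but differ on Publisher, so {Shelf, ISBN} -> Publisher does not hold.

No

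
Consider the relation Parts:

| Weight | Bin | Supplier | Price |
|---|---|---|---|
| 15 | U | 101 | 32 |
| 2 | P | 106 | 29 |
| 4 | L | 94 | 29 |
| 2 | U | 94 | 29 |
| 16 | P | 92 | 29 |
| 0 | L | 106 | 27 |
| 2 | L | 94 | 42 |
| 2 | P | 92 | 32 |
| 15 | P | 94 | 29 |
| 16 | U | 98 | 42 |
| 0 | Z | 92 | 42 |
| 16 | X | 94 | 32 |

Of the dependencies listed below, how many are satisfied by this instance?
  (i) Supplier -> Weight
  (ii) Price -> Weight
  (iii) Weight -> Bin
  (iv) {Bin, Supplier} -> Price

0

(i) Supplier -> Weight: Supplier=106: 2 rows → Weight takes values {2, 0} — violation; Supplier=94: 5 rows → Weight takes values {4, 2, 15, 16} — violation; Supplier=92: 3 rows → Weight takes values {16, 2, 0} — violation — fails.
(ii) Price -> Weight: Price=32: 3 rows → Weight takes values {15, 2, 16} — violation; Price=29: 5 rows → Weight takes values {2, 4, 16, 15} — violation; Price=42: 3 rows → Weight takes values {2, 16, 0} — violation — fails.
(iii) Weight -> Bin: Weight=15: 2 rows → Bin takes values {U, P} — violation; Weight=2: 4 rows → Bin takes values {P, U, L} — violation; Weight=16: 3 rows → Bin takes values {P, U, X} — violation; Weight=0: 2 rows → Bin takes values {L, Z} — violation — fails.
(iv) {Bin, Supplier} -> Price: (Bin=L, Supplier=94): 2 rows → Price takes values {29, 42} — violation; (Bin=P, Supplier=92): 2 rows → Price takes values {29, 32} — violation — fails.
None of the 4 dependencies hold.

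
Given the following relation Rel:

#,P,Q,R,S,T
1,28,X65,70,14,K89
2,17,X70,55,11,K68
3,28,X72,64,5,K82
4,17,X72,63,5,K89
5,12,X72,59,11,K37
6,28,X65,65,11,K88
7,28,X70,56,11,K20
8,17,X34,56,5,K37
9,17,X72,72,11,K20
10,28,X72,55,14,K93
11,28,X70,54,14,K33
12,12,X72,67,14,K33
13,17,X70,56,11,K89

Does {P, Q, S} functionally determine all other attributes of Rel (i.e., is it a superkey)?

No

Rows 2 and 13 have the same {P, Q, S} value (P=17, Q=X70, S=11) but are distinct tuples, so {P, Q, S} does not determine every attribute — not a superkey.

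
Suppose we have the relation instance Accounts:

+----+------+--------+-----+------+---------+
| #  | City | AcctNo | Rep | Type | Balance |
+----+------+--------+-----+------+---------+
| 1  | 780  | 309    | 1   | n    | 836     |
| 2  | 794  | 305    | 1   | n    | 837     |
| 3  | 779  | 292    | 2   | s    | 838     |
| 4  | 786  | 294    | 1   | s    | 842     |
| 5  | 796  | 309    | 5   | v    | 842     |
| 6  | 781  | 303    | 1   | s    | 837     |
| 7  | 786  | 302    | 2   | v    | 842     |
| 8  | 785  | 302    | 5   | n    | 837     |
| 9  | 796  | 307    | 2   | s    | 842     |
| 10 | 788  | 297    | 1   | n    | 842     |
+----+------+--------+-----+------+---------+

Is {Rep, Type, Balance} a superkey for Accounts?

Yes

All 10 rows have distinct {Rep, Type, Balance} values, so {Rep, Type, Balance} → (all attributes) holds and {Rep, Type, Balance} is a superkey.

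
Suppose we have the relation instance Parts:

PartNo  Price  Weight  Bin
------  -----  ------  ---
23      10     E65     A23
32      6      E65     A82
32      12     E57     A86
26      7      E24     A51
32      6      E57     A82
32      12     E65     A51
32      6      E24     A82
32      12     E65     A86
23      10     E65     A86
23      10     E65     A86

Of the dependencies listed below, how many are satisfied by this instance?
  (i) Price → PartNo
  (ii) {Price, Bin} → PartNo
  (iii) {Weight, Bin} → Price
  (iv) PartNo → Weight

(i) Price → PartNo: every LHS value maps to a single RHS value — holds.
(ii) {Price, Bin} → PartNo: every LHS value maps to a single RHS value — holds.
(iii) {Weight, Bin} → Price: (Weight=E65, Bin=A86): 3 rows → Price takes values {12, 10} — violation — fails.
(iv) PartNo → Weight: PartNo=32: 6 rows → Weight takes values {E65, E57, E24} — violation — fails.
2 of the 4 dependencies hold.

2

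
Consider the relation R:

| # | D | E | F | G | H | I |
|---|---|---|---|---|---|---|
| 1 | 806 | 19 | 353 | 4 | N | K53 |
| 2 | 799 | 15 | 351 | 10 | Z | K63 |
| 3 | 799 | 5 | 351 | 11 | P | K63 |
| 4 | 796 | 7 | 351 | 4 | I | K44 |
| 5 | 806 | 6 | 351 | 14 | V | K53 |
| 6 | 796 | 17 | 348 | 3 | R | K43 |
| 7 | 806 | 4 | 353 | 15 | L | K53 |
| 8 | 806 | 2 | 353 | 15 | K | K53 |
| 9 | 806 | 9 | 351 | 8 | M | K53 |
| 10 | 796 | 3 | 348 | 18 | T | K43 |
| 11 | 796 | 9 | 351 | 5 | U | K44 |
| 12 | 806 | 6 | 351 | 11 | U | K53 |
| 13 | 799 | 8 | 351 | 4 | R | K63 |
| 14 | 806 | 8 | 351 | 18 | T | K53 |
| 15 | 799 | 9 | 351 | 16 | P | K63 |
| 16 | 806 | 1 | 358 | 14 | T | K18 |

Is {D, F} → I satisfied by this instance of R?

(D=806, F=353): rows 1, 7, 8 → I = K53, K53, K53 ✓
(D=799, F=351): rows 2, 3, 13, 15 → I = K63, K63, K63, K63 ✓
(D=796, F=351): rows 4, 11 → I = K44, K44 ✓
(D=806, F=351): rows 5, 9, 12, 14 → I = K53, K53, K53, K53 ✓
(D=796, F=348): rows 6, 10 → I = K43, K43 ✓
(D=806, F=358): row 16 → I = K18 ✓
Every {D, F} value is associated with a single I value, so {D, F} → I holds.

Yes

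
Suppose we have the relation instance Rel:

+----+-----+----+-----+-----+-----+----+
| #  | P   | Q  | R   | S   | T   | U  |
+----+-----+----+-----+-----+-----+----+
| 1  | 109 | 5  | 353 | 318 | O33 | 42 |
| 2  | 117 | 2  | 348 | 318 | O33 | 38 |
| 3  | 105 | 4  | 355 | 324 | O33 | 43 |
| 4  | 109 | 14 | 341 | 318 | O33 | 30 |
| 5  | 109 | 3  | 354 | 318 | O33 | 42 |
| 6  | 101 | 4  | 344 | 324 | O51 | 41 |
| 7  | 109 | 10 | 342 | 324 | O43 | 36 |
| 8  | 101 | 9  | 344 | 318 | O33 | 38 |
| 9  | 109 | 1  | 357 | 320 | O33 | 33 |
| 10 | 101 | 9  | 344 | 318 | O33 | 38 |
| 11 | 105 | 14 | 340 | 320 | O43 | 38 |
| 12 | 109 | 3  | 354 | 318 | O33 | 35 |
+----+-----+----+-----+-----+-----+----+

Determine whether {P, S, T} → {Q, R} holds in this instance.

No

(P=109, S=318, T=O33): rows 1, 4, 5, 12 → {Q,R} takes values {(5, 353), (14, 341), (3, 354)} — violation
(P=117, S=318, T=O33): row 2 → {Q,R} = (2, 348) ✓
(P=105, S=324, T=O33): row 3 → {Q,R} = (4, 355) ✓
(P=101, S=324, T=O51): row 6 → {Q,R} = (4, 344) ✓
(P=109, S=324, T=O43): row 7 → {Q,R} = (10, 342) ✓
(P=101, S=318, T=O33): rows 8, 10 → {Q,R} = (9, 344), (9, 344) ✓
(P=109, S=320, T=O33): row 9 → {Q,R} = (1, 357) ✓
(P=105, S=320, T=O43): row 11 → {Q,R} = (14, 340) ✓
Two rows agree on {P, S, T} but differ on {Q, R}, so {P, S, T} → {Q, R} does not hold.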